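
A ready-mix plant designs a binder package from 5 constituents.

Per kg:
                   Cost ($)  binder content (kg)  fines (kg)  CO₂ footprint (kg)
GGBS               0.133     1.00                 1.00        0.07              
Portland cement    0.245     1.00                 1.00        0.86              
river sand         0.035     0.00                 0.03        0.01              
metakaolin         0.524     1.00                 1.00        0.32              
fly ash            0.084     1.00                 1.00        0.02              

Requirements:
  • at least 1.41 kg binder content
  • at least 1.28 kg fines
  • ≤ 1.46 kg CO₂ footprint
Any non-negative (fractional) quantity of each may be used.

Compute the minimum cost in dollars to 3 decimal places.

$0.118

Set it up as a linear program. Let x1 = kg of GGBS, x2 = kg of Portland cement, x3 = kg of river sand, x4 = kg of metakaolin, x5 = kg of fly ash.
Minimise 0.133x1 + 0.245x2 + 0.035x3 + 0.524x4 + 0.084x5 with:
  1x1 + 1x2 + 1x4 + 1x5 ≥ 1.41   (binder content)
  1x1 + 1x2 + 0.03x3 + 1x4 + 1x5 ≥ 1.28   (fines)
  0.07x1 + 0.86x2 + 0.01x3 + 0.32x4 + 0.02x5 ≤ 1.46   (CO₂ footprint)
  x1, x2, x3, x4, x5 ≥ 0.
The optimal basis is {fly ash}; GGBS, Portland cement, river sand, metakaolin drop out. The binder content requirement is met with equality.
That vertex is x5 = 1.41.
Total cost: 0.084·1.41 = 0.11844.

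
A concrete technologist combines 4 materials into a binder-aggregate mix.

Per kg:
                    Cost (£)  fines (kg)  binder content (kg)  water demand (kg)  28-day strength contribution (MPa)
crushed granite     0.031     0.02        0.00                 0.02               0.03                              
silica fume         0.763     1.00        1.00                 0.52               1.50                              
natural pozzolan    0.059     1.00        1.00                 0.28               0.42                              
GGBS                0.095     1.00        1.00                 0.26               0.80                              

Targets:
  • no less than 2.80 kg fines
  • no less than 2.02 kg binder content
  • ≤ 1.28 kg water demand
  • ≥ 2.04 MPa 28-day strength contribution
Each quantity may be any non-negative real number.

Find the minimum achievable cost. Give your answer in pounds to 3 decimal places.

£0.247

Treat it as an LP. Let x1 = kg of crushed granite, x2 = kg of silica fume, x3 = kg of natural pozzolan, x4 = kg of GGBS.
Minimize 0.031x1 + 0.763x2 + 0.059x3 + 0.095x4 subject to:
  0.02x1 + 1x2 + 1x3 + 1x4 ≥ 2.8   (fines)
  1x2 + 1x3 + 1x4 ≥ 2.02   (binder content)
  0.02x1 + 0.52x2 + 0.28x3 + 0.26x4 ≤ 1.28   (water demand)
  0.03x1 + 1.5x2 + 0.42x3 + 0.8x4 ≥ 2.04   (28-day strength contribution)
  x1, x2, x3, x4 ≥ 0.
The optimal basis is {natural pozzolan, GGBS}; crushed granite, silica fume drop out. Binding constraints: fines and 28-day strength contribution.
Solving gives x3 = 0.5263, x4 = 2.274.
Total cost: 0.059·0.5263 + 0.095·2.274 = 0.24708.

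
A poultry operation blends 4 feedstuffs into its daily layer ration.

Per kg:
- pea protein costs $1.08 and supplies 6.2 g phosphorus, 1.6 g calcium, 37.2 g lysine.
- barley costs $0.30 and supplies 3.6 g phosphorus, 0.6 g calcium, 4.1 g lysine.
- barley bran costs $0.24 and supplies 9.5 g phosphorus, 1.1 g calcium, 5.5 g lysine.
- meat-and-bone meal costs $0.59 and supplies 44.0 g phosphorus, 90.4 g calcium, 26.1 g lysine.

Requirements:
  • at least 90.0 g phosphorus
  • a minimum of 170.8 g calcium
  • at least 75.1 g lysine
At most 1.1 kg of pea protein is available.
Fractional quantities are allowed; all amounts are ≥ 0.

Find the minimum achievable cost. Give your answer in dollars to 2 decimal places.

$1.70

Treat it as an LP. Let x1 = kg of pea protein, x2 = kg of barley, x3 = kg of barley bran, x4 = kg of meat-and-bone meal.
Minimise 1.08x1 + 0.3x2 + 0.24x3 + 0.59x4 s.t.:
  6.2x1 + 3.6x2 + 9.5x3 + 44x4 ≥ 90   (phosphorus)
  1.6x1 + 0.6x2 + 1.1x3 + 90.4x4 ≥ 170.8   (calcium)
  37.2x1 + 4.1x2 + 5.5x3 + 26.1x4 ≥ 75.1   (lysine)
  x1 ≤ 1.1
  x1, x2, x3, x4 ≥ 0.
The optimal basis is {meat-and-bone meal}; pea protein, barley, barley bran drop out. The lysine requirement is met with equality.
Optimal quantities: meat-and-bone meal = 2.877 kg.
Cost = 0.59·2.877 = 1.6974.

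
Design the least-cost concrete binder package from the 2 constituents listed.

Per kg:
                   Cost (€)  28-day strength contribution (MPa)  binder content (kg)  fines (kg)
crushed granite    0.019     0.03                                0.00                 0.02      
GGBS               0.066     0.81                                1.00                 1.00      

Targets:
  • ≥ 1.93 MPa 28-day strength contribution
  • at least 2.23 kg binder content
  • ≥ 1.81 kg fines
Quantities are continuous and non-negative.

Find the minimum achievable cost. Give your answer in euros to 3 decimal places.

€0.157

Let x1 = kg of crushed granite, x2 = kg of GGBS.
Minimize 0.019x1 + 0.066x2 with:
  0.03x1 + 0.81x2 ≥ 1.93   (28-day strength contribution)
  1x2 ≥ 2.23   (binder content)
  0.02x1 + 1x2 ≥ 1.81   (fines)
  x1, x2 ≥ 0.
The minimum-cost mix takes nothing from crushed granite — only GGBS. Binding constraint: 28-day strength contribution.
That vertex is x2 = 2.383.
Total cost: 0.066·2.383 = 0.15728.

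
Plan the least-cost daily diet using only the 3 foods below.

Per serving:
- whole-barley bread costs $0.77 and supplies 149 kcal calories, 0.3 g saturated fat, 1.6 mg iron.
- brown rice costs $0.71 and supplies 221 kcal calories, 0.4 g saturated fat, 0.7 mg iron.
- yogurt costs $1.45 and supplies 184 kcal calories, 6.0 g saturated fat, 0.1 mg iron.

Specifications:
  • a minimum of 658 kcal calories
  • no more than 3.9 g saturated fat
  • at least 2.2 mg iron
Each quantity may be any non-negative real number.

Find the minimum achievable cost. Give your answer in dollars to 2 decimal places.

$2.14

Let x1 = servings of whole-barley bread, x2 = servings of brown rice, x3 = servings of yogurt.
Minimize 0.77x1 + 0.71x2 + 1.45x3 subject to:
  149x1 + 221x2 + 184x3 ≥ 658   (calories)
  0.3x1 + 0.4x2 + 6x3 ≤ 3.9   (saturated fat)
  1.6x1 + 0.7x2 + 0.1x3 ≥ 2.2   (iron)
  x1, x2, x3 ≥ 0.
The cheapest feasible vertex uses only whole-barley bread, brown rice; yogurt is not used. The calories and iron requirements are met with equality.
So whole-barley bread = 0.1027 servings, brown rice = 2.908 servings.
Objective = 0.77·0.1027 + 0.71·2.908 = 2.1438.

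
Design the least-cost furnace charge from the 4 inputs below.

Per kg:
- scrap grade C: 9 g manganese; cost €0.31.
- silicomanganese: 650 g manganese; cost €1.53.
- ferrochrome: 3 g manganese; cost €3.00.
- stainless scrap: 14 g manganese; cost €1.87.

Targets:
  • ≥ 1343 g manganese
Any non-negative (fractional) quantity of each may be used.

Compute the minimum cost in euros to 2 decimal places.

This is a linear program. Let x1 = kg of scrap grade C, x2 = kg of silicomanganese, x3 = kg of ferrochrome, x4 = kg of stainless scrap.
Minimise 0.31x1 + 1.53x2 + 3x3 + 1.87x4 subject to:
  9x1 + 650x2 + 3x3 + 14x4 ≥ 1343   (manganese)
  x1, x2, x3, x4 ≥ 0.
The cheapest feasible vertex uses only silicomanganese; scrap grade C, ferrochrome, stainless scrap are not used. The manganese requirement is met with equality.
So silicomanganese = 2.066 kg.
Hence cost = 1.53·2.066 = €3.1610.

€3.16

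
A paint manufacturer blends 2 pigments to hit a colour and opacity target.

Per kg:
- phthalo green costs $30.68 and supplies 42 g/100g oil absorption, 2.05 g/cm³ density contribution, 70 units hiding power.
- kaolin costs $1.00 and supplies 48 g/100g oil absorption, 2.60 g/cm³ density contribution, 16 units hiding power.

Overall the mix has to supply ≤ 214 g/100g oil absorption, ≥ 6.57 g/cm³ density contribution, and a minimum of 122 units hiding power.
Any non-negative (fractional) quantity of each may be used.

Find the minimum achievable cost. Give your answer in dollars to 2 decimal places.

$31.42

Let x1 = kg of phthalo green, x2 = kg of kaolin.
min 30.68x1 + 1x2 with:
  42x1 + 48x2 ≤ 214   (oil absorption)
  2.05x1 + 2.6x2 ≥ 6.57   (density contribution)
  70x1 + 16x2 ≥ 122   (hiding power)
  x1, x2 ≥ 0.
Both inputs are positive at the optimum. The oil absorption and hiding power requirements are met with equality.
Solving gives x1 = 0.90476, x2 = 3.6667.
Hence cost = 30.68·0.90476 + 1·3.6667 = $31.4247.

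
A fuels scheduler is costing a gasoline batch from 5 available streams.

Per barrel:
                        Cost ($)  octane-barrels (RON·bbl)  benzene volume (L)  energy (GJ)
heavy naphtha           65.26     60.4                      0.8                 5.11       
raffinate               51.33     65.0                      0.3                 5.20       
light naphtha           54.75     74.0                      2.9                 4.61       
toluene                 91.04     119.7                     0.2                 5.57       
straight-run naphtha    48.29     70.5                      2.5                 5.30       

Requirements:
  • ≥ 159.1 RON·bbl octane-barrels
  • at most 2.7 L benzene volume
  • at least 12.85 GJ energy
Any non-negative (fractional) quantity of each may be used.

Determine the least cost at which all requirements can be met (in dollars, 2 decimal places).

Set it up as a linear program. Let x1 = barrels of heavy naphtha, x2 = barrels of raffinate, x3 = barrels of light naphtha, x4 = barrels of toluene, x5 = barrels of straight-run naphtha.
Minimize 65.26x1 + 51.33x2 + 54.75x3 + 91.04x4 + 48.29x5 s.t.:
  60.4x1 + 65x2 + 74x3 + 119.7x4 + 70.5x5 ≥ 159.1   (octane-barrels)
  0.8x1 + 0.3x2 + 2.9x3 + 0.2x4 + 2.5x5 ≤ 2.7   (benzene volume)
  5.11x1 + 5.2x2 + 4.61x3 + 5.57x4 + 5.3x5 ≥ 12.85   (energy)
  x1, x2, x3, x4, x5 ≥ 0.
The minimum-cost mix takes nothing from heavy naphtha, light naphtha, toluene — only raffinate, straight-run naphtha. There the benzene volume and energy constraints are tight.
Optimal quantities: raffinate = 1.5613 barrels, straight-run naphtha = 0.89264 barrels.
Hence cost = 51.33·1.5613 + 48.29·0.89264 = $123.2471.

$123.25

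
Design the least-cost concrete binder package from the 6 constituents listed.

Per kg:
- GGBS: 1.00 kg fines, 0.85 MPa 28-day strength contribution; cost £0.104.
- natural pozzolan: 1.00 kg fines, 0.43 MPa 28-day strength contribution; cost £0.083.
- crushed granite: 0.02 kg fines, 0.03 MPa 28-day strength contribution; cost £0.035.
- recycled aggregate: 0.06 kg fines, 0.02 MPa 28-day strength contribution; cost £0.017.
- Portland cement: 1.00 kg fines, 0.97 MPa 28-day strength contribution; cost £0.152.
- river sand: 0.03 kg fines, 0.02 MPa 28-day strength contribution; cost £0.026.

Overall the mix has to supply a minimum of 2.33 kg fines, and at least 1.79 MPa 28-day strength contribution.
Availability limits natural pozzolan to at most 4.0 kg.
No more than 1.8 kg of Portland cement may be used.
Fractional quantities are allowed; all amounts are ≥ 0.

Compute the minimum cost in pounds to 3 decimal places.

£0.233

Set it up as a linear program. Let x1 = kg of GGBS, x2 = kg of natural pozzolan, x3 = kg of crushed granite, x4 = kg of recycled aggregate, x5 = kg of Portland cement, x6 = kg of river sand.
min 0.104x1 + 0.083x2 + 0.035x3 + 0.017x4 + 0.152x5 + 0.026x6 subject to:
  1x1 + 1x2 + 0.02x3 + 0.06x4 + 1x5 + 0.03x6 ≥ 2.33   (fines)
  0.85x1 + 0.43x2 + 0.03x3 + 0.02x4 + 0.97x5 + 0.02x6 ≥ 1.79   (28-day strength contribution)
  x2 ≤ 4
  x5 ≤ 1.8
  x1, x2, x3, x4, x5, x6 ≥ 0.
At the optimum only GGBS, natural pozzolan are positive (crushed granite, recycled aggregate, Portland cement, river sand = 0). The fines and 28-day strength contribution requirements are met with equality.
So GGBS = 1.876 kg, natural pozzolan = 0.4536 kg.
Cost = 0.104·1.876 + 0.083·0.4536 = 0.23275.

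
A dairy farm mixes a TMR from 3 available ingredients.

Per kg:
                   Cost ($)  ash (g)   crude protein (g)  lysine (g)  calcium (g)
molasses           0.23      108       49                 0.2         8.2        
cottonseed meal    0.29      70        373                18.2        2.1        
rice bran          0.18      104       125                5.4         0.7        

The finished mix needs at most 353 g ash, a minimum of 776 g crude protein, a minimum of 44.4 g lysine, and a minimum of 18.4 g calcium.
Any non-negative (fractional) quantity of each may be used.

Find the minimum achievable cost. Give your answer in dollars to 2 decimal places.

Treat it as an LP. Let x1 = kg of molasses, x2 = kg of cottonseed meal, x3 = kg of rice bran.
Minimize 0.23x1 + 0.29x2 + 0.18x3 s.t.:
  108x1 + 70x2 + 104x3 ≤ 353   (ash)
  49x1 + 373x2 + 125x3 ≥ 776   (crude protein)
  0.2x1 + 18.2x2 + 5.4x3 ≥ 44.4   (lysine)
  8.2x1 + 2.1x2 + 0.7x3 ≥ 18.4   (calcium)
  x1, x2, x3 ≥ 0.
The cheapest feasible vertex uses only molasses, cottonseed meal; rice bran is not used. Binding constraints: lysine and calcium.
So molasses = 1.624 kg, cottonseed meal = 2.422 kg.
Objective = 0.23·1.624 + 0.29·2.422 = 1.0759.

$1.08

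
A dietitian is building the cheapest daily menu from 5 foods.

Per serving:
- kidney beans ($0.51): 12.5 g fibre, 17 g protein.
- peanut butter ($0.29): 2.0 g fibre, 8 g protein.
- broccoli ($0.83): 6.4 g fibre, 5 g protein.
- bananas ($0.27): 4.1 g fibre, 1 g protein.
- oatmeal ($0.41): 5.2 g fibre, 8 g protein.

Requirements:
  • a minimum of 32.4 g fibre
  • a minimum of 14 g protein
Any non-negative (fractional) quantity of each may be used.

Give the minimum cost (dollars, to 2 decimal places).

$1.32

Treat it as an LP. Let x1 = servings of kidney beans, x2 = servings of peanut butter, x3 = servings of broccoli, x4 = servings of bananas, x5 = servings of oatmeal.
Minimize 0.51x1 + 0.29x2 + 0.83x3 + 0.27x4 + 0.41x5 subject to:
  12.5x1 + 2x2 + 6.4x3 + 4.1x4 + 5.2x5 ≥ 32.4   (fibre)
  17x1 + 8x2 + 5x3 + 1x4 + 8x5 ≥ 14   (protein)
  x1, x2, x3, x4, x5 ≥ 0.
The cheapest feasible vertex uses only kidney beans; peanut butter, broccoli, bananas, oatmeal are not used. Binding constraint: fibre.
That vertex is x1 = 2.592.
Hence cost = 0.51·2.592 = $1.3219.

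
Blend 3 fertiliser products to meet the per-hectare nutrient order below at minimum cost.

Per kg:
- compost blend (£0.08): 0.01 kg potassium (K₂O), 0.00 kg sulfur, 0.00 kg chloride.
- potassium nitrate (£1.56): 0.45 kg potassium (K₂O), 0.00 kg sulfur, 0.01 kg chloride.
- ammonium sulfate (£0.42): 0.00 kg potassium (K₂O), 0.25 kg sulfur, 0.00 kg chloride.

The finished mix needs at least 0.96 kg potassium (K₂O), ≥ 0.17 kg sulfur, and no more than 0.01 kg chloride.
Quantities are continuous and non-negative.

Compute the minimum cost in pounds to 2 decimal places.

£5.93

Set it up as a linear program. Let x1 = kg of compost blend, x2 = kg of potassium nitrate, x3 = kg of ammonium sulfate.
min 0.08x1 + 1.56x2 + 0.42x3 with:
  0.01x1 + 0.45x2 ≥ 0.96   (potassium (K₂O))
  0.25x3 ≥ 0.17   (sulfur)
  0.01x2 ≤ 0.01   (chloride)
  x1, x2, x3 ≥ 0.
All 3 inputs are positive at the optimum. Binding constraints: potassium (K₂O), sulfur, chloride.
Solving gives x1 = 51, x2 = 1, x3 = 0.68.
Hence cost = 0.08·51 + 1.56·1 + 0.42·0.68 = £5.9256.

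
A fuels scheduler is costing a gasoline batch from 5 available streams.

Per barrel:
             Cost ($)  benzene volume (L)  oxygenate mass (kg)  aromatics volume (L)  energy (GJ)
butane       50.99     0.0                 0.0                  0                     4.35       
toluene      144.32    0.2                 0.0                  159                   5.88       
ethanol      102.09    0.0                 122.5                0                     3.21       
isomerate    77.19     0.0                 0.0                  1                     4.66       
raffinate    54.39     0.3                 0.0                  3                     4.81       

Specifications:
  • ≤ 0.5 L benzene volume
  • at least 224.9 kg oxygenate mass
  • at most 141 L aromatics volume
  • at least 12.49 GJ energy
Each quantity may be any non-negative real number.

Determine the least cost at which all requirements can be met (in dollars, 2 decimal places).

$262.02

This is a linear program. Let x1 = barrels of butane, x2 = barrels of toluene, x3 = barrels of ethanol, x4 = barrels of isomerate, x5 = barrels of raffinate.
Minimize 50.99x1 + 144.32x2 + 102.09x3 + 77.19x4 + 54.39x5 subject to:
  0.2x2 + 0.3x5 ≤ 0.5   (benzene volume)
  122.5x3 ≥ 224.9   (oxygenate mass)
  159x2 + 1x4 + 3x5 ≤ 141   (aromatics volume)
  4.35x1 + 5.88x2 + 3.21x3 + 4.66x4 + 4.81x5 ≥ 12.49   (energy)
  x1, x2, x3, x4, x5 ≥ 0.
The minimum-cost mix takes nothing from butane, toluene, isomerate — only ethanol, raffinate. The oxygenate mass and energy requirements are met with equality.
Solving gives x3 = 1.8359, x5 = 1.3715.
Cost = 102.09·1.8359 + 54.39·1.3715 = 262.0229.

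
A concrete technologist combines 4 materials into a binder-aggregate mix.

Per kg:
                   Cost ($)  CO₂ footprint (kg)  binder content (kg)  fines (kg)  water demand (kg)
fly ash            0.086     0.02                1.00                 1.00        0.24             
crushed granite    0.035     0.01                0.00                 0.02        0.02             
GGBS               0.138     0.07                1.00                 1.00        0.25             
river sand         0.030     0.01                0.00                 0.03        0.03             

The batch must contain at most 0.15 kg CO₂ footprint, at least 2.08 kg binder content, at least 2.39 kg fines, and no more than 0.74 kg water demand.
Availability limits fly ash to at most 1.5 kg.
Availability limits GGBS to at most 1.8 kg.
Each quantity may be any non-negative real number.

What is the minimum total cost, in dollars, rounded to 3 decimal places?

$0.252

This is a linear program. Let x1 = kg of fly ash, x2 = kg of crushed granite, x3 = kg of GGBS, x4 = kg of river sand.
Minimise 0.086x1 + 0.035x2 + 0.138x3 + 0.03x4 with:
  0.02x1 + 0.01x2 + 0.07x3 + 0.01x4 ≤ 0.15   (CO₂ footprint)
  1x1 + 1x3 ≥ 2.08   (binder content)
  1x1 + 0.02x2 + 1x3 + 0.03x4 ≥ 2.39   (fines)
  0.24x1 + 0.02x2 + 0.25x3 + 0.03x4 ≤ 0.74   (water demand)
  x1 ≤ 1.5
  x3 ≤ 1.8
  x1, x2, x3, x4 ≥ 0.
At the optimum only fly ash, GGBS are positive (crushed granite, river sand = 0). The fines and the fly ash cap requirements are met with equality.
That vertex is x1 = 1.5, x3 = 0.89.
Cost = 0.086·1.5 + 0.138·0.89 = 0.25182.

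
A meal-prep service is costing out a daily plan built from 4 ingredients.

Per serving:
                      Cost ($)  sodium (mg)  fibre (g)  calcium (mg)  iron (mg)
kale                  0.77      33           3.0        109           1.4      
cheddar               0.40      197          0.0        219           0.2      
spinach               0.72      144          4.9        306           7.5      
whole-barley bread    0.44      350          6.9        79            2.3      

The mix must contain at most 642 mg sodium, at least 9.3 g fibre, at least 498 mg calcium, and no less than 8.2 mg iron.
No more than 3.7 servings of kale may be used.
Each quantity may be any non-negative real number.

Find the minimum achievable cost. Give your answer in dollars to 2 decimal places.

This is a linear program. Let x1 = servings of kale, x2 = servings of cheddar, x3 = servings of spinach, x4 = servings of whole-barley bread.
Minimize 0.77x1 + 0.4x2 + 0.72x3 + 0.44x4 with:
  33x1 + 197x2 + 144x3 + 350x4 ≤ 642   (sodium)
  3x1 + 4.9x3 + 6.9x4 ≥ 9.3   (fibre)
  109x1 + 219x2 + 306x3 + 79x4 ≥ 498   (calcium)
  1.4x1 + 0.2x2 + 7.5x3 + 2.3x4 ≥ 8.2   (iron)
  x1 ≤ 3.7
  x1, x2, x3, x4 ≥ 0.
The cheapest feasible vertex uses only spinach, whole-barley bread; kale, cheddar are not used. The fibre and calcium requirements are met with equality.
Solving gives x3 = 1.567, x4 = 0.2352.
Hence cost = 0.72·1.567 + 0.44·0.2352 = $1.2317.

$1.23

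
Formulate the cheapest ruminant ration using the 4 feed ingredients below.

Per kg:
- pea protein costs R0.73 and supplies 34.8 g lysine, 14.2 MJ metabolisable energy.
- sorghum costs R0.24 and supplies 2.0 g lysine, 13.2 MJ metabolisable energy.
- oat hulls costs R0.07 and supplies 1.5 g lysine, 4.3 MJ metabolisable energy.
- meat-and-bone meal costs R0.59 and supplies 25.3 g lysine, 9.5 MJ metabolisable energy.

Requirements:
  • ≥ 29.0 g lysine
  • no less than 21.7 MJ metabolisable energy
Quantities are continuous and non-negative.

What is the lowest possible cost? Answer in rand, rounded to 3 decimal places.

R0.711

Treat it as an LP. Let x1 = kg of pea protein, x2 = kg of sorghum, x3 = kg of oat hulls, x4 = kg of meat-and-bone meal.
Minimise 0.73x1 + 0.24x2 + 0.07x3 + 0.59x4 subject to:
  34.8x1 + 2x2 + 1.5x3 + 25.3x4 ≥ 29   (lysine)
  14.2x1 + 13.2x2 + 4.3x3 + 9.5x4 ≥ 21.7   (metabolisable energy)
  x1, x2, x3, x4 ≥ 0.
The optimal basis is {pea protein, oat hulls}; sorghum, meat-and-bone meal drop out. There the lysine and metabolisable energy constraints are tight.
That vertex is x1 = 0.718, x3 = 2.675.
Objective = 0.73·0.718 + 0.07·2.675 = 0.71139.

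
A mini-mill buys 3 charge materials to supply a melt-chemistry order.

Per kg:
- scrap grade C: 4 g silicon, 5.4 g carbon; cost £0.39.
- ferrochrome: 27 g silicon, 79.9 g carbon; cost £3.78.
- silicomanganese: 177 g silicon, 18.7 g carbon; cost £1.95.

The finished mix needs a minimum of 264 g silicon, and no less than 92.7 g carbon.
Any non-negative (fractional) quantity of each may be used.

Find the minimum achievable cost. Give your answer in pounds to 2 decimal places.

£5.84

This is a linear program. Let x1 = kg of scrap grade C, x2 = kg of ferrochrome, x3 = kg of silicomanganese.
min 0.39x1 + 3.78x2 + 1.95x3 subject to:
  4x1 + 27x2 + 177x3 ≥ 264   (silicon)
  5.4x1 + 79.9x2 + 18.7x3 ≥ 92.7   (carbon)
  x1, x2, x3 ≥ 0.
The minimum-cost mix takes nothing from scrap grade C — only ferrochrome, silicomanganese. There the silicon and carbon constraints are tight.
Solving gives x2 = 0.8412, x3 = 1.363.
Cost = 3.78·0.8412 + 1.95·1.363 = 5.8376.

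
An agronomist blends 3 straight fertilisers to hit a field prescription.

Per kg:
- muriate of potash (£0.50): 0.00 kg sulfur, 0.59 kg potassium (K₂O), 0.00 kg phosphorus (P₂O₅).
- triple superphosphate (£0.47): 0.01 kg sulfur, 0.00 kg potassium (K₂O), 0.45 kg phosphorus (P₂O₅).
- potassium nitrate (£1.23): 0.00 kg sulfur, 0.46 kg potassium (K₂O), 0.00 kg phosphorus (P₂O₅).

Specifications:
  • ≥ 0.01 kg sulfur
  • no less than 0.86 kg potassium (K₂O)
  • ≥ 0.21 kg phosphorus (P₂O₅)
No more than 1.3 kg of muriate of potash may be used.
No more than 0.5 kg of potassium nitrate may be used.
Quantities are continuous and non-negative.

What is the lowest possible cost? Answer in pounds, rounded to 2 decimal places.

£1.37

This is a linear program. Let x1 = kg of muriate of potash, x2 = kg of triple superphosphate, x3 = kg of potassium nitrate.
Minimize 0.5x1 + 0.47x2 + 1.23x3 s.t.:
  0.01x2 ≥ 0.01   (sulfur)
  0.59x1 + 0.46x3 ≥ 0.86   (potassium (K₂O))
  0.45x2 ≥ 0.21   (phosphorus (P₂O₅))
  x1 ≤ 1.3
  x3 ≤ 0.5
  x1, x2, x3 ≥ 0.
All 3 inputs are positive at the optimum. The sulfur, potassium (K₂O), the muriate of potash cap requirements are met with equality.
So muriate of potash = 1.3 kg, triple superphosphate = 1 kg, potassium nitrate = 0.2022 kg.
Objective = 0.5·1.3 + 0.47·1 + 1.23·0.2022 = 1.3687.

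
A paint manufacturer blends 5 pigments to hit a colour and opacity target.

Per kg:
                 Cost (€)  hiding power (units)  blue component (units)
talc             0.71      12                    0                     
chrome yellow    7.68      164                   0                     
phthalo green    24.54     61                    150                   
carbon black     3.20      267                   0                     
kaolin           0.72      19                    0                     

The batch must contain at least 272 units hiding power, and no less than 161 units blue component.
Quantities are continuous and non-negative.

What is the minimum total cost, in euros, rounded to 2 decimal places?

€28.81

This is a linear program. Let x1 = kg of talc, x2 = kg of chrome yellow, x3 = kg of phthalo green, x4 = kg of carbon black, x5 = kg of kaolin.
min 0.71x1 + 7.68x2 + 24.54x3 + 3.2x4 + 0.72x5 subject to:
  12x1 + 164x2 + 61x3 + 267x4 + 19x5 ≥ 272   (hiding power)
  150x3 ≥ 161   (blue component)
  x1, x2, x3, x4, x5 ≥ 0.
The cheapest feasible vertex uses only phthalo green, carbon black; talc, chrome yellow, kaolin are not used. There the hiding power and blue component constraints are tight.
Optimal quantities: phthalo green = 1.073 kg, carbon black = 0.7735 kg.
Total cost: 24.54·1.073 + 3.2·0.7735 = 28.8066.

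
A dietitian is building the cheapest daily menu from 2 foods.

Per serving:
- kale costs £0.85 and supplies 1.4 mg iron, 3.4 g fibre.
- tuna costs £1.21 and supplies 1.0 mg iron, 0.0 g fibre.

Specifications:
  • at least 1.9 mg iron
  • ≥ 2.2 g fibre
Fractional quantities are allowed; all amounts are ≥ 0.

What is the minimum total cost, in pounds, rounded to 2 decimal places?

Set it up as a linear program. Let x1 = servings of kale, x2 = servings of tuna.
Minimise 0.85x1 + 1.21x2 s.t.:
  1.4x1 + 1x2 ≥ 1.9   (iron)
  3.4x1 ≥ 2.2   (fibre)
  x1, x2 ≥ 0.
The optimal basis is {kale}; tuna drops out. There the iron constraint is tight.
Solving gives x1 = 1.357.
Total cost: 0.85·1.357 = 1.1535.

£1.15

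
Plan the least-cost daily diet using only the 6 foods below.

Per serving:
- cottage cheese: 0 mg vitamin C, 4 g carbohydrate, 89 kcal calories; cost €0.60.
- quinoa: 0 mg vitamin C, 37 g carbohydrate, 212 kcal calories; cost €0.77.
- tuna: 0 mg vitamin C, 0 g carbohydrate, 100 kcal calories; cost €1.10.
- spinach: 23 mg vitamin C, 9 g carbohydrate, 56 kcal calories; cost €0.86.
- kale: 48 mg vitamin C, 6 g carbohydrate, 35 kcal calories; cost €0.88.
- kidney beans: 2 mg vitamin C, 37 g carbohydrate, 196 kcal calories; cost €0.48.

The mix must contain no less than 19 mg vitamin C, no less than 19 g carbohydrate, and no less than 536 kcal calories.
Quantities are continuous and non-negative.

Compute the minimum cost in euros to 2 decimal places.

€1.54

This is a linear program. Let x1 = servings of cottage cheese, x2 = servings of quinoa, x3 = servings of tuna, x4 = servings of spinach, x5 = servings of kale, x6 = servings of kidney beans.
Minimize 0.6x1 + 0.77x2 + 1.1x3 + 0.86x4 + 0.88x5 + 0.48x6 s.t.:
  23x4 + 48x5 + 2x6 ≥ 19   (vitamin C)
  4x1 + 37x2 + 9x4 + 6x5 + 37x6 ≥ 19   (carbohydrate)
  89x1 + 212x2 + 100x3 + 56x4 + 35x5 + 196x6 ≥ 536   (calories)
  x1, x2, x3, x4, x5, x6 ≥ 0.
At the optimum only kale, kidney beans are positive (cottage cheese, quinoa, tuna, spinach = 0). Binding constraints: vitamin C and calories.
Optimal quantities: kale = 0.284 servings, kidney beans = 2.684 servings.
Hence cost = 0.88·0.284 + 0.48·2.684 = €1.5382.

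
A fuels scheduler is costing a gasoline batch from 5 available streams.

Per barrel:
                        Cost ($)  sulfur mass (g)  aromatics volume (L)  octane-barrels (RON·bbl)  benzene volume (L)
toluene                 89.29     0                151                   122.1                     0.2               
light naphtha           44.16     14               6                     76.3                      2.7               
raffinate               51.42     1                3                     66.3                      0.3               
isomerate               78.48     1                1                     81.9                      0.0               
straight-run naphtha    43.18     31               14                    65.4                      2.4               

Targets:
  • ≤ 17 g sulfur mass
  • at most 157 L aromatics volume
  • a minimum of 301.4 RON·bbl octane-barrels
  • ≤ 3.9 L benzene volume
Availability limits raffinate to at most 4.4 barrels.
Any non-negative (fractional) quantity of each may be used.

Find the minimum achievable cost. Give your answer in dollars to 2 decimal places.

$211.90

This is a linear program. Let x1 = barrels of toluene, x2 = barrels of light naphtha, x3 = barrels of raffinate, x4 = barrels of isomerate, x5 = barrels of straight-run naphtha.
min 89.29x1 + 44.16x2 + 51.42x3 + 78.48x4 + 43.18x5 with:
  14x2 + 1x3 + 1x4 + 31x5 ≤ 17   (sulfur mass)
  151x1 + 6x2 + 3x3 + 1x4 + 14x5 ≤ 157   (aromatics volume)
  122.1x1 + 76.3x2 + 66.3x3 + 81.9x4 + 65.4x5 ≥ 301.4   (octane-barrels)
  0.2x1 + 2.7x2 + 0.3x3 + 2.4x5 ≤ 3.9   (benzene volume)
  x3 ≤ 4.4
  x1, x2, x3, x4, x5 ≥ 0.
The optimal basis is {toluene, light naphtha, raffinate}; isomerate, straight-run naphtha drop out. There the sulfur mass, aromatics volume, octane-barrels constraints are tight.
Solving gives x1 = 0.96608, x2 = 1.1077, x3 = 1.4921.
Hence cost = 89.29·0.96608 + 44.16·1.1077 + 51.42·1.4921 = $211.9011.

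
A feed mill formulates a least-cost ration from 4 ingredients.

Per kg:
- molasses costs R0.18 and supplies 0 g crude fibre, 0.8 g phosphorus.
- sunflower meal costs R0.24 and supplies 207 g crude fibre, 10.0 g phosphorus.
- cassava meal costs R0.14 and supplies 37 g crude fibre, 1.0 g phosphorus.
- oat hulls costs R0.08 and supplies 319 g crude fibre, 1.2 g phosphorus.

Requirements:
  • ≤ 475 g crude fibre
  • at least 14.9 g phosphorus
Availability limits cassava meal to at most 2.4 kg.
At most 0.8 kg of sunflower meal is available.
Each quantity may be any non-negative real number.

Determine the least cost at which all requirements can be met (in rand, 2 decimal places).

Let x1 = kg of molasses, x2 = kg of sunflower meal, x3 = kg of cassava meal, x4 = kg of oat hulls.
Minimise 0.18x1 + 0.24x2 + 0.14x3 + 0.08x4 subject to:
  207x2 + 37x3 + 319x4 ≤ 475   (crude fibre)
  0.8x1 + 10x2 + 1x3 + 1.2x4 ≥ 14.9   (phosphorus)
  x3 ≤ 2.4
  x2 ≤ 0.8
  x1, x2, x3, x4 ≥ 0.
The optimal mix uses every input. The crude fibre, phosphorus, the cassava meal cap, the sunflower meal cap requirements are met with equality.
Solving gives x1 = 4.588, x2 = 0.8, x3 = 2.4, x4 = 0.6915.
Objective = 0.18·4.588 + 0.24·0.8 + 0.14·2.4 + 0.08·0.6915 = 1.4092.

R1.41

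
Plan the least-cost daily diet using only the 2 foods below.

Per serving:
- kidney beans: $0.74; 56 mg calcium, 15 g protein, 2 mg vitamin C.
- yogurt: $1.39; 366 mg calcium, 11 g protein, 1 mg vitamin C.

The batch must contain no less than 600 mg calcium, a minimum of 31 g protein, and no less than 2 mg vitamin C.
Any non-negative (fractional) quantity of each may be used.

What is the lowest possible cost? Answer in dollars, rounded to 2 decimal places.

Treat it as an LP. Let x1 = servings of kidney beans, x2 = servings of yogurt.
Minimise 0.74x1 + 1.39x2 subject to:
  56x1 + 366x2 ≥ 600   (calcium)
  15x1 + 11x2 ≥ 31   (protein)
  2x1 + 1x2 ≥ 2   (vitamin C)
  x1, x2 ≥ 0.
Both inputs are positive at the optimum. There the calcium and protein constraints are tight.
Solving gives x1 = 0.9737, x2 = 1.49.
Total cost: 0.74·0.9737 + 1.39·1.49 = 2.7916.

$2.79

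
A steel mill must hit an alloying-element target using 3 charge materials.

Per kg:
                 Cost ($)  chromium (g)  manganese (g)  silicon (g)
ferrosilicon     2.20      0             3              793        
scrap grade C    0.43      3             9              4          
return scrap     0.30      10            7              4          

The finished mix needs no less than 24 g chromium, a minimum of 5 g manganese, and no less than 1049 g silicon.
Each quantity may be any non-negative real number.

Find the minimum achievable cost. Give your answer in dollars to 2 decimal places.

This is a linear program. Let x1 = kg of ferrosilicon, x2 = kg of scrap grade C, x3 = kg of return scrap.
min 2.2x1 + 0.43x2 + 0.3x3 subject to:
  3x2 + 10x3 ≥ 24   (chromium)
  3x1 + 9x2 + 7x3 ≥ 5   (manganese)
  793x1 + 4x2 + 4x3 ≥ 1049   (silicon)
  x1, x2, x3 ≥ 0.
The cheapest feasible vertex uses only ferrosilicon, return scrap; scrap grade C is not used. Binding constraints: chromium and silicon.
Solving gives x1 = 1.311, x3 = 2.4.
Hence cost = 2.2·1.311 + 0.3·2.4 = $3.6042.

$3.60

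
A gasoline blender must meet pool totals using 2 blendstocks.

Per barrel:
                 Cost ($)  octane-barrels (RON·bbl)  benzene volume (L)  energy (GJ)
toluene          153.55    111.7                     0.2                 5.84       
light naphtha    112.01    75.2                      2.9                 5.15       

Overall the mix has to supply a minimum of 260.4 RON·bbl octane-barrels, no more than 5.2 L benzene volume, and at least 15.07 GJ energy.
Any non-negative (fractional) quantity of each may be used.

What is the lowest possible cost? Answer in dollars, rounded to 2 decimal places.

Set it up as a linear program. Let x1 = barrels of toluene, x2 = barrels of light naphtha.
min 153.55x1 + 112.01x2 with:
  111.7x1 + 75.2x2 ≥ 260.4   (octane-barrels)
  0.2x1 + 2.9x2 ≤ 5.2   (benzene volume)
  5.84x1 + 5.15x2 ≥ 15.07   (energy)
  x1, x2 ≥ 0.
Both inputs are positive at the optimum. Binding constraints: octane-barrels and energy.
Solving gives x1 = 1.52693, x2 = 1.1947.
Hence cost = 153.55·1.52693 + 112.01·1.1947 = $368.2784.

$368.28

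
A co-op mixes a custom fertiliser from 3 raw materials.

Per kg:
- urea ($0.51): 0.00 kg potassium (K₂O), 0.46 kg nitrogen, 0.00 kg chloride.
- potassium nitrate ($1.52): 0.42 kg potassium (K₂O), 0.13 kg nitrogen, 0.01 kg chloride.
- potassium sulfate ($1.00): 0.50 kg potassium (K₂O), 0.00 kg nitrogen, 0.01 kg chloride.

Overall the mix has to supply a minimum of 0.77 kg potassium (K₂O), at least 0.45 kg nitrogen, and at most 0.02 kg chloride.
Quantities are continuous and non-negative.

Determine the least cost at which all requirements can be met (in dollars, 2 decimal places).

$2.04

Let x1 = kg of urea, x2 = kg of potassium nitrate, x3 = kg of potassium sulfate.
Minimize 0.51x1 + 1.52x2 + 1x3 subject to:
  0.42x2 + 0.5x3 ≥ 0.77   (potassium (K₂O))
  0.46x1 + 0.13x2 ≥ 0.45   (nitrogen)
  0.01x2 + 0.01x3 ≤ 0.02   (chloride)
  x1, x2, x3 ≥ 0.
The minimum-cost mix takes nothing from potassium nitrate — only urea, potassium sulfate. Binding constraints: potassium (K₂O) and nitrogen.
Solving gives x1 = 0.9783, x3 = 1.54.
Cost = 0.51·0.9783 + 1·1.54 = 2.0389.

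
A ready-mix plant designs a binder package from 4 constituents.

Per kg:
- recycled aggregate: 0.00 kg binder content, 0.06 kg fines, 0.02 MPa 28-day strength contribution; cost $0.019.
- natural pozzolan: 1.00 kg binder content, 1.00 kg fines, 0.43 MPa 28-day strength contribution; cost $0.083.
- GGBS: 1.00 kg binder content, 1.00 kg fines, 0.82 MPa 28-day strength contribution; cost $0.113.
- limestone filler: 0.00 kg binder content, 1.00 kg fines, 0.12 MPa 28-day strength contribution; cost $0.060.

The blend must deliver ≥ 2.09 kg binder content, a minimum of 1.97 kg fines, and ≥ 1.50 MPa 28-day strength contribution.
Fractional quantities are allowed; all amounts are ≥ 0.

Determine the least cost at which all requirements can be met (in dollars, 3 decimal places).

$0.220

Set it up as a linear program. Let x1 = kg of recycled aggregate, x2 = kg of natural pozzolan, x3 = kg of GGBS, x4 = kg of limestone filler.
Minimise 0.019x1 + 0.083x2 + 0.113x3 + 0.06x4 subject to:
  1x2 + 1x3 ≥ 2.09   (binder content)
  0.06x1 + 1x2 + 1x3 + 1x4 ≥ 1.97   (fines)
  0.02x1 + 0.43x2 + 0.82x3 + 0.12x4 ≥ 1.5   (28-day strength contribution)
  x1, x2, x3, x4 ≥ 0.
The optimal basis is {natural pozzolan, GGBS}; recycled aggregate, limestone filler drop out. There the binder content and 28-day strength contribution constraints are tight.
That vertex is x2 = 0.5482, x3 = 1.542.
Objective = 0.083·0.5482 + 0.113·1.542 = 0.21975.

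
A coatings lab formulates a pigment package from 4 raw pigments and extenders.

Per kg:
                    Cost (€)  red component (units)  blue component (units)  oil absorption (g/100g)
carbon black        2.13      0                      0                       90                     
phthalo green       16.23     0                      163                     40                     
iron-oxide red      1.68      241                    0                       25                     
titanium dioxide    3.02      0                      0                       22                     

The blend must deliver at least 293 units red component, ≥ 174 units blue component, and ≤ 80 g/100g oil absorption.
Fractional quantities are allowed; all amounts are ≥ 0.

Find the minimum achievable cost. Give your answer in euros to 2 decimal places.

Treat it as an LP. Let x1 = kg of carbon black, x2 = kg of phthalo green, x3 = kg of iron-oxide red, x4 = kg of titanium dioxide.
min 2.13x1 + 16.23x2 + 1.68x3 + 3.02x4 s.t.:
  241x3 ≥ 293   (red component)
  163x2 ≥ 174   (blue component)
  90x1 + 40x2 + 25x3 + 22x4 ≤ 80   (oil absorption)
  x1, x2, x3, x4 ≥ 0.
The optimal basis is {phthalo green, iron-oxide red}; carbon black, titanium dioxide drop out. Binding constraints: red component and blue component.
Optimal quantities: phthalo green = 1.0675 kg, iron-oxide red = 1.2158 kg.
Cost = 16.23·1.0675 + 1.68·1.2158 = 19.3681.

€19.37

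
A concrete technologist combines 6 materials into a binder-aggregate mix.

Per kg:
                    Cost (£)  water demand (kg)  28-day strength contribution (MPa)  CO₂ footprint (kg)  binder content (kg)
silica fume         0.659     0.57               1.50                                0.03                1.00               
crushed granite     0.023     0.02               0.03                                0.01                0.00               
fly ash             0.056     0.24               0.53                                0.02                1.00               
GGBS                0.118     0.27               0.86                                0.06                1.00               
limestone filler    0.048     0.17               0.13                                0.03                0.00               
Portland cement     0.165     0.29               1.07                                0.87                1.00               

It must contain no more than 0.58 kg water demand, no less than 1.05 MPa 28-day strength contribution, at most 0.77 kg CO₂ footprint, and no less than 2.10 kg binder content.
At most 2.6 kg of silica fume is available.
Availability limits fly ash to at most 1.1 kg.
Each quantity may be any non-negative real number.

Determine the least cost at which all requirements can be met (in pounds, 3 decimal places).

This is a linear program. Let x1 = kg of silica fume, x2 = kg of crushed granite, x3 = kg of fly ash, x4 = kg of GGBS, x5 = kg of limestone filler, x6 = kg of Portland cement.
min 0.659x1 + 0.023x2 + 0.056x3 + 0.118x4 + 0.048x5 + 0.165x6 s.t.:
  0.57x1 + 0.02x2 + 0.24x3 + 0.27x4 + 0.17x5 + 0.29x6 ≤ 0.58   (water demand)
  1.5x1 + 0.03x2 + 0.53x3 + 0.86x4 + 0.13x5 + 1.07x6 ≥ 1.05   (28-day strength contribution)
  0.03x1 + 0.01x2 + 0.02x3 + 0.06x4 + 0.03x5 + 0.87x6 ≤ 0.77   (CO₂ footprint)
  1x1 + 1x3 + 1x4 + 1x6 ≥ 2.1   (binder content)
  x1 ≤ 2.6
  x3 ≤ 1.1
  x1, x2, x3, x4, x5, x6 ≥ 0.
At the optimum only fly ash, GGBS are positive (silica fume, crushed granite, limestone filler, Portland cement = 0). The binder content and the fly ash cap requirements are met with equality.
So fly ash = 1.1 kg, GGBS = 1 kg.
Objective = 0.056·1.1 + 0.118·1 = 0.17960.

£0.180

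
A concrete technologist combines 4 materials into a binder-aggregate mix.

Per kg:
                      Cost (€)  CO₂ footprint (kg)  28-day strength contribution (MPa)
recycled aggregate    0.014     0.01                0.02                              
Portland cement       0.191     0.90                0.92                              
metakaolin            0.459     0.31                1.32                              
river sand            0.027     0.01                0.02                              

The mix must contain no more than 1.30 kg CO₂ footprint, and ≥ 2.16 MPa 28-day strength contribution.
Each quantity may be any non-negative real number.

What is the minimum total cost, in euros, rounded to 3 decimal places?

Set it up as a linear program. Let x1 = kg of recycled aggregate, x2 = kg of Portland cement, x3 = kg of metakaolin, x4 = kg of river sand.
min 0.014x1 + 0.191x2 + 0.459x3 + 0.027x4 s.t.:
  0.01x1 + 0.9x2 + 0.31x3 + 0.01x4 ≤ 1.3   (CO₂ footprint)
  0.02x1 + 0.92x2 + 1.32x3 + 0.02x4 ≥ 2.16   (28-day strength contribution)
  x1, x2, x3, x4 ≥ 0.
The cheapest feasible vertex uses only Portland cement, metakaolin; recycled aggregate, river sand are not used. There the CO₂ footprint and 28-day strength contribution constraints are tight.
Solving gives x2 = 1.159, x3 = 0.8285.
Hence cost = 0.191·1.159 + 0.459·0.8285 = €0.60165.

€0.602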